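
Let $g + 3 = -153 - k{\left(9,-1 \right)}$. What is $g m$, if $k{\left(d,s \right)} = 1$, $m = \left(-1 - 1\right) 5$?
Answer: $1570$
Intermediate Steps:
$m = -10$ ($m = \left(-2\right) 5 = -10$)
$g = -157$ ($g = -3 - 154 = -157$)
$g m = \left(-157\right) \left(-10\right) = 1570$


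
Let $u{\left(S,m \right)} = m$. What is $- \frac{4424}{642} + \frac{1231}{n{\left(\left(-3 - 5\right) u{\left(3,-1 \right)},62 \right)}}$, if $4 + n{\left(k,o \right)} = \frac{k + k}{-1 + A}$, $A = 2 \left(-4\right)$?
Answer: $- \frac{3671383}{16692} \approx -219.95$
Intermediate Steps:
$A = -8$
$n{\left(k,o \right)} = -4 - \frac{2 k}{9}$ ($n{\left(k,o \right)} = -4 + \frac{k + k}{-1 - 8} = -4 + \frac{2 k}{-9} = -4 + 2 k \left(- \frac{1}{9}\right) = -4 - \frac{2 k}{9}$)
$- \frac{4424}{642} + \frac{1231}{n{\left(\left(-3 - 5\right) u{\left(3,-1 \right)},62 \right)}} = - \frac{4424}{642} + \frac{1231}{-4 - \frac{2 \left(-3 - 5\right) \left(-1\right)}{9}} = \left(-4424\right) \frac{1}{642} + \frac{1231}{-4 - \frac{2 \left(\left(-8\right) \left(-1\right)\right)}{9}} = - \frac{2212}{321} + \frac{1231}{-4 - \frac{16}{9}} = - \frac{2212}{321} + \frac{1231}{- \frac{52}{9}} = - \frac{2212}{321} + 1231 \left(- \frac{9}{52}\right) = - \frac{2212}{321} - \frac{11079}{52} = - \frac{3671383}{16692}$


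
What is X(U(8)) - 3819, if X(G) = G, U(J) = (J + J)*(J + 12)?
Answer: -3499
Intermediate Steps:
U(J) = 2*J*(12 + J) (U(J) = (2*J)*(12 + J) = 2*J*(12 + J))
X(U(8)) - 3819 = 2*8*(12 + 8) - 3819 = 2*8*20 - 3819 = 320 - 3819 = -3499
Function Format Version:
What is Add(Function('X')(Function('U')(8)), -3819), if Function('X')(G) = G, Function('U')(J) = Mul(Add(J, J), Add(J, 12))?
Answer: -3499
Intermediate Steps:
Function('U')(J) = Mul(2, J, Add(12, J)) (Function('U')(J) = Mul(Mul(2, J), Add(12, J)) = Mul(2, J, Add(12, J)))
Add(Function('X')(Function('U')(8)), -3819) = Add(Mul(2, 8, Add(12, 8)), -3819) = Add(Mul(2, 8, 20), -3819) = Add(320, -3819) = -3499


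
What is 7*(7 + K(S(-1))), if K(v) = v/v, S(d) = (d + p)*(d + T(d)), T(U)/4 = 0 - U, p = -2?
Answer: 56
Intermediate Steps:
T(U) = -4*U (T(U) = 4*(0 - U) = 4*(-U) = -4*U)
S(d) = -3*d*(-2 + d) (S(d) = (d - 2)*(d - 4*d) = (-2 + d)*(-3*d) = -3*d*(-2 + d))
K(v) = 1
7*(7 + K(S(-1))) = 7*(7 + 1) = 7*8 = 56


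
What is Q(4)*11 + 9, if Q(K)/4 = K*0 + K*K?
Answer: 713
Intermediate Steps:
Q(K) = 4*K² (Q(K) = 4*(K*0 + K*K) = 4*(0 + K²) = 4*K²)
Q(4)*11 + 9 = (4*4²)*11 + 9 = (4*16)*11 + 9 = 64*11 + 9 = 704 + 9 = 713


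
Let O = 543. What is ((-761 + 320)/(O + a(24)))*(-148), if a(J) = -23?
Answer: 16317/130 ≈ 125.52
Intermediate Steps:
((-761 + 320)/(O + a(24)))*(-148) = ((-761 + 320)/(543 - 23))*(-148) = -441/520*(-148) = 16317/130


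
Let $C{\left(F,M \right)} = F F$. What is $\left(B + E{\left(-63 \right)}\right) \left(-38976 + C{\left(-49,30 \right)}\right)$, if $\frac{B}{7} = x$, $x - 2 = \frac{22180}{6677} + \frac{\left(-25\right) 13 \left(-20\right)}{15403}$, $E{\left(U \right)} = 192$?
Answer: $- \frac{79406035599450}{9349621} \approx -8.493 \cdot 10^{6}$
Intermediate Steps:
$C{\left(F,M \right)} = F^{2}$
$x = \frac{590730702}{102845831}$ ($x = 2 + \left(\frac{22180}{6677} + \frac{\left(-25\right) 13 \left(-20\right)}{15403}\right) = 2 + \left(22180 \cdot \frac{1}{6677} + \left(-325\right) \left(-20\right) \frac{1}{15403}\right) = 2 + \left(\frac{22180}{6677} + 6500 \cdot \frac{1}{15403}\right) = 2 + \left(\frac{22180}{6677} + \frac{6500}{15403}\right) = 2 + \frac{385039040}{102845831} = \frac{590730702}{102845831} \approx 5.7438$)
$B = \frac{4135114914}{102845831}$ ($B = 7 \cdot \frac{590730702}{102845831} = \frac{4135114914}{102845831} \approx 40.207$)
$\left(B + E{\left(-63 \right)}\right) \left(-38976 + C{\left(-49,30 \right)}\right) = \left(\frac{4135114914}{102845831} + 192\right) \left(-38976 + \left(-49\right)^{2}\right) = \frac{23881514466 \left(-38976 + 2401\right)}{102845831} = \frac{23881514466}{102845831} \left(-36575\right) = - \frac{79406035599450}{9349621}$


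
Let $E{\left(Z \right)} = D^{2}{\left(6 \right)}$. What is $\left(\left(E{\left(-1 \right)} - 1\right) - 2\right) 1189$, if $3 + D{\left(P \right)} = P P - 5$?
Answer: $928609$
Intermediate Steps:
$D{\left(P \right)} = -8 + P^{2}$ ($D{\left(P \right)} = -3 + \left(P P - 5\right) = -3 + \left(P^{2} - 5\right) = -3 + \left(-5 + P^{2}\right) = -8 + P^{2}$)
$E{\left(Z \right)} = 784$ ($E{\left(Z \right)} = \left(-8 + 6^{2}\right)^{2} = \left(-8 + 36\right)^{2} = 28^{2} = 784$)
$\left(\left(E{\left(-1 \right)} - 1\right) - 2\right) 1189 = \left(\left(784 - 1\right) - 2\right) 1189 = \left(783 - 2\right) 1189 = 781 \cdot 1189 = 928609$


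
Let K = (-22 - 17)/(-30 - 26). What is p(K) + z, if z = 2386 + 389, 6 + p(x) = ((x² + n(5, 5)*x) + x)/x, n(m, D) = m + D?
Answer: 155719/56 ≈ 2780.7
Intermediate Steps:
n(m, D) = D + m
K = 39/56 (K = -39/(-56) = -39*(-1/56) = 39/56 ≈ 0.69643)
p(x) = -6 + (x² + 11*x)/x (p(x) = -6 + ((x² + (5 + 5)*x) + x)/x = -6 + ((x² + 10*x) + x)/x = -6 + (x² + 11*x)/x)
z = 2775
p(K) + z = (5 + 39/56) + 2775 = 319/56 + 2775 = 155719/56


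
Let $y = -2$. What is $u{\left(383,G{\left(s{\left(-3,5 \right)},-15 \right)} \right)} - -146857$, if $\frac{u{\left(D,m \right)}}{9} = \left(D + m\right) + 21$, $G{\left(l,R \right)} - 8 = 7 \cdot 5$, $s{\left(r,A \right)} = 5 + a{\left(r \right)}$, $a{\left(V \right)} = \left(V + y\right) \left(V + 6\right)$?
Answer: $150880$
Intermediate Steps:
$a{\left(V \right)} = \left(-2 + V\right) \left(6 + V\right)$ ($a{\left(V \right)} = \left(V - 2\right) \left(V + 6\right) = \left(-2 + V\right) \left(6 + V\right)$)
$s{\left(r,A \right)} = -7 + r^{2} + 4 r$ ($s{\left(r,A \right)} = 5 + \left(-12 + r^{2} + 4 r\right) = -7 + r^{2} + 4 r$)
$G{\left(l,R \right)} = 43$ ($G{\left(l,R \right)} = 8 + 7 \cdot 5 = 8 + 35 = 43$)
$u{\left(D,m \right)} = 189 + 9 D + 9 m$ ($u{\left(D,m \right)} = 9 \left(\left(D + m\right) + 21\right) = 9 \left(21 + D + m\right) = 189 + 9 D + 9 m$)
$u{\left(383,G{\left(s{\left(-3,5 \right)},-15 \right)} \right)} - -146857 = \left(189 + 9 \cdot 383 + 9 \cdot 43\right) - -146857 = \left(189 + 3447 + 387\right) + 146857 = 4023 + 146857 = 150880$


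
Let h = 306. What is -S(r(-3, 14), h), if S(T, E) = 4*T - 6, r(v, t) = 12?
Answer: -42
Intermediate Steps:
S(T, E) = -6 + 4*T
-S(r(-3, 14), h) = -(-6 + 4*12) = -(-6 + 48) = -1*42 = -42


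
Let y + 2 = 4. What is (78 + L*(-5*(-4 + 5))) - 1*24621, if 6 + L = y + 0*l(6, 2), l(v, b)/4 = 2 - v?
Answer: -24523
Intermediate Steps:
y = 2 (y = -2 + 4 = 2)
l(v, b) = 8 - 4*v (l(v, b) = 4*(2 - v) = 8 - 4*v)
L = -4 (L = -6 + (2 + 0*(8 - 4*6)) = -6 + (2 + 0*(8 - 24)) = -6 + (2 + 0*(-16)) = -6 + (2 + 0) = -6 + 2 = -4)
(78 + L*(-5*(-4 + 5))) - 1*24621 = (78 - (-20)*(-4 + 5)) - 1*24621 = (78 - (-20)) - 24621 = (78 - 4*(-5)) - 24621 = (78 + 20) - 24621 = 98 - 24621 = -24523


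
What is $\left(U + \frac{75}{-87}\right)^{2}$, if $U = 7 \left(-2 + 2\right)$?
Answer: $\frac{625}{841} \approx 0.74316$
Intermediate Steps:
$U = 0$ ($U = 7 \cdot 0 = 0$)
$\left(U + \frac{75}{-87}\right)^{2} = \left(0 + \frac{75}{-87}\right)^{2} = \left(0 + 75 \left(- \frac{1}{87}\right)\right)^{2} = \left(0 - \frac{25}{29}\right)^{2} = \left(- \frac{25}{29}\right)^{2} = \frac{625}{841}$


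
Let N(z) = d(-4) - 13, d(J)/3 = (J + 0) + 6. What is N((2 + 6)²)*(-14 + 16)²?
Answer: -28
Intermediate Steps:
d(J) = 18 + 3*J (d(J) = 3*((J + 0) + 6) = 3*(J + 6) = 3*(6 + J) = 18 + 3*J)
N(z) = -7 (N(z) = (18 + 3*(-4)) - 13 = (18 - 12) - 13 = 6 - 13 = -7)
N((2 + 6)²)*(-14 + 16)² = -7*(-14 + 16)² = -7*2² = -7*4 = -28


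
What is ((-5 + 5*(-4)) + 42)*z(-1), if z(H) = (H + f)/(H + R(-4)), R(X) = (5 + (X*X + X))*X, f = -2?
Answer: 17/23 ≈ 0.73913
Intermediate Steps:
R(X) = X*(5 + X + X²) (R(X) = (5 + (X² + X))*X = (5 + (X + X²))*X = (5 + X + X²)*X = X*(5 + X + X²))
z(H) = (-2 + H)/(-68 + H) (z(H) = (H - 2)/(H - 4*(5 - 4 + (-4)²)) = (-2 + H)/(H - 4*(5 - 4 + 16)) = (-2 + H)/(H - 4*17) = (-2 + H)/(H - 68) = (-2 + H)/(-68 + H))
((-5 + 5*(-4)) + 42)*z(-1) = ((-5 + 5*(-4)) + 42)*((-2 - 1)/(-68 - 1)) = ((-5 - 20) + 42)*(-3/(-69)) = (-25 + 42)*(-1/69*(-3)) = 17*(1/23) = 17/23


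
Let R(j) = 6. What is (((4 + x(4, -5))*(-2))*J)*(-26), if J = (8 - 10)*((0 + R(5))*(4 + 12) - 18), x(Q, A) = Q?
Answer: -64896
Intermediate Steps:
J = -156 (J = (8 - 10)*((0 + 6)*(4 + 12) - 18) = -2*(6*16 - 18) = -2*(96 - 18) = -2*78 = -156)
(((4 + x(4, -5))*(-2))*J)*(-26) = (((4 + 4)*(-2))*(-156))*(-26) = ((8*(-2))*(-156))*(-26) = -16*(-156)*(-26) = 2496*(-26) = -64896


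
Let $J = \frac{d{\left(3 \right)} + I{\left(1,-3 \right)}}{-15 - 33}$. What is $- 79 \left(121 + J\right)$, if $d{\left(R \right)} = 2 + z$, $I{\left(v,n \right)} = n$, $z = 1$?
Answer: $-9559$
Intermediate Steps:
$d{\left(R \right)} = 3$ ($d{\left(R \right)} = 2 + 1 = 3$)
$J = 0$ ($J = \frac{3 - 3}{-15 - 33} = \frac{0}{-48} = 0 \left(- \frac{1}{48}\right) = 0$)
$- 79 \left(121 + J\right) = - 79 \left(121 + 0\right) = \left(-79\right) 121 = -9559$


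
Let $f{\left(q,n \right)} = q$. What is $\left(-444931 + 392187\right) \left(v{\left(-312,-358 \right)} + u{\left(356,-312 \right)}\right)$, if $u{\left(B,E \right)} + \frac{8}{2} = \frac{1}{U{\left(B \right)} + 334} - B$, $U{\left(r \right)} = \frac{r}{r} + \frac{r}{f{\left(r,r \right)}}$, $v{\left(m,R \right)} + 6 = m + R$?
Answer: $\frac{2294990335}{42} \approx 5.4643 \cdot 10^{7}$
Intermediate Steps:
$v{\left(m,R \right)} = -6 + R + m$ ($v{\left(m,R \right)} = -6 + \left(m + R\right) = -6 + \left(R + m\right) = -6 + R + m$)
$U{\left(r \right)} = 2$ ($U{\left(r \right)} = \frac{r}{r} + \frac{r}{r} = 1 + 1 = 2$)
$u{\left(B,E \right)} = - \frac{1343}{336} - B$ ($u{\left(B,E \right)} = -4 - \left(B - \frac{1}{2 + 334}\right) = -4 - \left(- \frac{1}{336} + B\right) = - \frac{1343}{336} - B$)
$\left(-444931 + 392187\right) \left(v{\left(-312,-358 \right)} + u{\left(356,-312 \right)}\right) = \left(-444931 + 392187\right) \left(\left(-6 - 358 - 312\right) - \frac{120959}{336}\right) = - 52744 \left(-676 - \frac{120959}{336}\right) = \left(-52744\right) \left(- \frac{348095}{336}\right) = \frac{2294990335}{42}$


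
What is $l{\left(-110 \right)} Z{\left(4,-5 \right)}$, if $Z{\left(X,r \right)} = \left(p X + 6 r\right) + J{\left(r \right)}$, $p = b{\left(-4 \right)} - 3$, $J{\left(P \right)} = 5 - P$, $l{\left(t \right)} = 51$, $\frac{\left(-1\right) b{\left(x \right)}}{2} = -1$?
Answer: $-1224$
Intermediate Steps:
$b{\left(x \right)} = 2$ ($b{\left(x \right)} = \left(-2\right) \left(-1\right) = 2$)
$p = -1$ ($p = 2 - 3 = -1$)
$Z{\left(X,r \right)} = 5 - X + 5 r$ ($Z{\left(X,r \right)} = \left(- X + 6 r\right) - \left(-5 + r\right) = 5 - X + 5 r$)
$l{\left(-110 \right)} Z{\left(4,-5 \right)} = 51 \left(5 - 4 + 5 \left(-5\right)\right) = 51 \left(5 - 4 - 25\right) = 51 \left(-24\right) = -1224$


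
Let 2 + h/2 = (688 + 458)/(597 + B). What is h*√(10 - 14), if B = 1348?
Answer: -10976*I/1945 ≈ -5.6432*I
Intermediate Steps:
h = -5488/1945 (h = -4 + 2*((688 + 458)/(597 + 1348)) = -4 + 2*(1146/1945) = -4 + 2292/1945 = -5488/1945 ≈ -2.8216)
h*√(10 - 14) = -5488*√(10 - 14)/1945 = -10976*I/1945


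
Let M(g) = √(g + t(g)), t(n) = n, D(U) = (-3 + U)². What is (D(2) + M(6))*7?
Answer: 7 + 14*√3 ≈ 31.249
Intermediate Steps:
M(g) = √2*√g (M(g) = √(g + g) = √(2*g) = √2*√g)
(D(2) + M(6))*7 = ((-3 + 2)² + √2*√6)*7 = ((-1)² + 2*√3)*7 = (1 + 2*√3)*7 = 7 + 14*√3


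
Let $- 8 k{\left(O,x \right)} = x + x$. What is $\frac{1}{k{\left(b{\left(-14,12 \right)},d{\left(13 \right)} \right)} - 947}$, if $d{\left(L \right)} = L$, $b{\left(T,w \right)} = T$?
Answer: $- \frac{4}{3801} \approx -0.0010524$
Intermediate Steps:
$k{\left(O,x \right)} = - \frac{x}{4}$ ($k{\left(O,x \right)} = - \frac{x + x}{8} = - \frac{2 x}{8} = - \frac{x}{4}$)
$\frac{1}{k{\left(b{\left(-14,12 \right)},d{\left(13 \right)} \right)} - 947} = \frac{1}{\left(- \frac{1}{4}\right) 13 - 947} = \frac{1}{- \frac{13}{4} - 947} = \frac{1}{- \frac{3801}{4}} = - \frac{4}{3801}$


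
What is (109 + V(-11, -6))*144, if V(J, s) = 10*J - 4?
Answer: -720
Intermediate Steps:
V(J, s) = -4 + 10*J
(109 + V(-11, -6))*144 = (109 + (-4 + 10*(-11)))*144 = (109 + (-4 - 110))*144 = (109 - 114)*144 = -5*144 = -720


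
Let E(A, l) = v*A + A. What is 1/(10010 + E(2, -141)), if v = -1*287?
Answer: 1/9438 ≈ 0.00010595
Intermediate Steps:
v = -287
E(A, l) = -286*A (E(A, l) = -287*A + A = -286*A)
1/(10010 + E(2, -141)) = 1/(10010 - 286*2) = 1/(10010 - 572) = 1/9438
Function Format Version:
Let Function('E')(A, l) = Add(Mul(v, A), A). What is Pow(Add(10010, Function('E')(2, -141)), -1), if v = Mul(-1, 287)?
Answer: Rational(1, 9438) ≈ 0.00010595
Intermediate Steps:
v = -287
Function('E')(A, l) = Mul(-286, A) (Function('E')(A, l) = Add(Mul(-287, A), A) = Mul(-286, A))
Pow(Add(10010, Function('E')(2, -141)), -1) = Pow(Add(10010, Mul(-286, 2)), -1) = Pow(Add(10010, -572), -1) = Pow(9438, -1) = Rational(1, 9438)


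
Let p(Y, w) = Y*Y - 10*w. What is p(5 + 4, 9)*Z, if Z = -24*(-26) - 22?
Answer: -5418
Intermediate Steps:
p(Y, w) = Y² - 10*w
Z = 602 (Z = 624 - 22 = 602)
p(5 + 4, 9)*Z = ((5 + 4)² - 10*9)*602 = (9² - 90)*602 = (81 - 90)*602 = -9*602 = -5418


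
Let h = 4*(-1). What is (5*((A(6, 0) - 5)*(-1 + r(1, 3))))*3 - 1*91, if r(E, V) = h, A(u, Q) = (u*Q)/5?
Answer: 284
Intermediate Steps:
A(u, Q) = Q*u/5 (A(u, Q) = (Q*u)*(1/5) = Q*u/5)
h = -4
r(E, V) = -4
(5*((A(6, 0) - 5)*(-1 + r(1, 3))))*3 - 1*91 = (5*(((1/5)*0*6 - 5)*(-1 - 4)))*3 - 1*91 = (5*((0 - 5)*(-5)))*3 - 91 = (5*(-5*(-5)))*3 - 91 = (5*25)*3 - 91 = 125*3 - 91 = 375 - 91 = 284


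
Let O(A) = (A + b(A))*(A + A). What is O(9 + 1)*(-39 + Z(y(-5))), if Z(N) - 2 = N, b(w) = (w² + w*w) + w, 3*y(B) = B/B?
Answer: -484000/3 ≈ -1.6133e+5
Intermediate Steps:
y(B) = ⅓ (y(B) = (B/B)/3 = (⅓)*1 = ⅓)
b(w) = w + 2*w² (b(w) = (w² + w²) + w = 2*w² + w = w + 2*w²)
Z(N) = 2 + N
O(A) = 2*A*(A + A*(1 + 2*A)) (O(A) = (A + A*(1 + 2*A))*(A + A) = (A + A*(1 + 2*A))*(2*A) = 2*A*(A + A*(1 + 2*A)))
O(9 + 1)*(-39 + Z(y(-5))) = (4*(9 + 1)²*(1 + (9 + 1)))*(-39 + (2 + ⅓)) = (4*10²*(1 + 10))*(-39 + 7/3) = (4*100*11)*(-110/3) = 4400*(-110/3) = -484000/3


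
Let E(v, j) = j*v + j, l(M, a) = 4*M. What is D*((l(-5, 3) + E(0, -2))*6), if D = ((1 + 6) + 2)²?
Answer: -10692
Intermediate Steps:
E(v, j) = j + j*v
D = 81 (D = (7 + 2)² = 9² = 81)
D*((l(-5, 3) + E(0, -2))*6) = 81*((4*(-5) - 2*(1 + 0))*6) = 81*((-20 - 2*1)*6) = 81*((-20 - 2)*6) = 81*(-22*6) = 81*(-132) = -10692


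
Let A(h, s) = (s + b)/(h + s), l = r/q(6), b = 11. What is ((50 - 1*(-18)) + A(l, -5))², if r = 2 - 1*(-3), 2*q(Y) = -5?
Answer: 220900/49 ≈ 4508.2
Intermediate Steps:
q(Y) = -5/2 (q(Y) = (½)*(-5) = -5/2)
r = 5 (r = 2 + 3 = 5)
l = -2 (l = 5/(-5/2) = 5*(-⅖) = -2)
A(h, s) = (11 + s)/(h + s) (A(h, s) = (s + 11)/(h + s) = (11 + s)/(h + s))
((50 - 1*(-18)) + A(l, -5))² = ((50 - 1*(-18)) + (11 - 5)/(-2 - 5))² = ((50 + 18) + 6/(-7))² = (68 - ⅐*6)² = (68 - 6/7)² = (470/7)² = 220900/49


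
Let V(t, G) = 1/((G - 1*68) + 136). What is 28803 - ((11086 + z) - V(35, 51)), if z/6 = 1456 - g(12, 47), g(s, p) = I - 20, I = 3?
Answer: 1056602/119 ≈ 8879.0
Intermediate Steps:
g(s, p) = -17 (g(s, p) = 3 - 20 = -17)
z = 8838 (z = 6*(1456 - 1*(-17)) = 6*(1456 + 17) = 6*1473 = 8838)
V(t, G) = 1/(68 + G) (V(t, G) = 1/((G - 68) + 136) = 1/((-68 + G) + 136) = 1/(68 + G))
28803 - ((11086 + z) - V(35, 51)) = 28803 - ((11086 + 8838) - 1/(68 + 51)) = 28803 - (19924 - 1/119) = 28803 - 1*2370955/119 = 28803 - 2370955/119 = 1056602/119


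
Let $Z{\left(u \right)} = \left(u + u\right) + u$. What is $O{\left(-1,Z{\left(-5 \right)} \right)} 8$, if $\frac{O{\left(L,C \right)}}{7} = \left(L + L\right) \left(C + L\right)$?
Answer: $1792$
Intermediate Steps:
$Z{\left(u \right)} = 3 u$ ($Z{\left(u \right)} = 2 u + u = 3 u$)
$O{\left(L,C \right)} = 14 L \left(C + L\right)$ ($O{\left(L,C \right)} = 7 \left(L + L\right) \left(C + L\right) = 7 \cdot 2 L \left(C + L\right) = 14 L \left(C + L\right)$)
$O{\left(-1,Z{\left(-5 \right)} \right)} 8 = 14 \left(-1\right) \left(3 \left(-5\right) - 1\right) 8 = 14 \left(-1\right) \left(-15 - 1\right) 8 = 14 \left(-1\right) \left(-16\right) 8 = 224 \cdot 8 = 1792$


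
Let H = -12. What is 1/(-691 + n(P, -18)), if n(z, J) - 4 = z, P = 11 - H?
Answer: -1/664 ≈ -0.0015060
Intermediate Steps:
P = 23 (P = 11 - 1*(-12) = 11 + 12 = 23)
n(z, J) = 4 + z
1/(-691 + n(P, -18)) = 1/(-691 + (4 + 23)) = 1/(-691 + 27) = 1/(-664) = -1/664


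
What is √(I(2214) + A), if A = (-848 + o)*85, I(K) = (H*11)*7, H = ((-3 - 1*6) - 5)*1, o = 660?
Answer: I*√17058 ≈ 130.61*I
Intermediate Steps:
H = -14 (H = ((-3 - 6) - 5)*1 = (-9 - 5)*1 = -14*1 = -14)
I(K) = -1078 (I(K) = -14*11*7 = -154*7 = -1078)
A = -15980 (A = (-848 + 660)*85 = -188*85 = -15980)
√(I(2214) + A) = √(-1078 - 15980) = √(-17058) = I*√17058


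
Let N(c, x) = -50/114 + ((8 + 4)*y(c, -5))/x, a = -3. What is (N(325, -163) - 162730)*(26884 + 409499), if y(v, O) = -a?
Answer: -219926930751777/3097 ≈ -7.1013e+10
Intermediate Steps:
y(v, O) = 3 (y(v, O) = -1*(-3) = 3)
N(c, x) = -25/57 + 36/x (N(c, x) = -50/114 + ((8 + 4)*3)/x = -50*1/114 + (12*3)/x = -25/57 + 36/x)
(N(325, -163) - 162730)*(26884 + 409499) = ((-25/57 + 36/(-163)) - 162730)*(26884 + 409499) = ((-25/57 + 36*(-1/163)) - 162730)*436383 = ((-25/57 - 36/163) - 162730)*436383 = (-6127/9291 - 162730)*436383 = -1511930557/9291*436383 = -219926930751777/3097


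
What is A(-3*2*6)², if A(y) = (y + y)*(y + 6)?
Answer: 4665600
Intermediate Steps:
A(y) = 2*y*(6 + y) (A(y) = (2*y)*(6 + y) = 2*y*(6 + y))
A(-3*2*6)² = (2*(-3*2*6)*(6 - 3*2*6))² = (2*(-6*6)*(6 - 6*6))² = (2*(-36)*(6 - 36))² = (2*(-36)*(-30))² = 2160² = 4665600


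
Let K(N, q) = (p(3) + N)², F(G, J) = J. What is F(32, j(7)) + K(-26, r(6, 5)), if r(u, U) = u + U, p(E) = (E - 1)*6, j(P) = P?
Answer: 203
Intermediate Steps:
p(E) = -6 + 6*E (p(E) = (-1 + E)*6 = -6 + 6*E)
r(u, U) = U + u
K(N, q) = (12 + N)² (K(N, q) = ((-6 + 6*3) + N)² = ((-6 + 18) + N)² = (12 + N)²)
F(32, j(7)) + K(-26, r(6, 5)) = 7 + (12 - 26)² = 7 + (-14)² = 7 + 196 = 203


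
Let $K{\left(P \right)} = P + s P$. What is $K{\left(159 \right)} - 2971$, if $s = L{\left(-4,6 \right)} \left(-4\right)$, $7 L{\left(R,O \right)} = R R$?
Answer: $- \frac{29860}{7} \approx -4265.7$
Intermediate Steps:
$L{\left(R,O \right)} = \frac{R^{2}}{7}$ ($L{\left(R,O \right)} = \frac{R R}{7} = \frac{R^{2}}{7}$)
$s = - \frac{64}{7}$ ($s = \frac{\left(-4\right)^{2}}{7} \left(-4\right) = \frac{1}{7} \cdot 16 \left(-4\right) = \frac{16}{7} \left(-4\right) = - \frac{64}{7} \approx -9.1429$)
$K{\left(P \right)} = - \frac{57 P}{7}$ ($K{\left(P \right)} = P - \frac{64 P}{7} = - \frac{57 P}{7}$)
$K{\left(159 \right)} - 2971 = \left(- \frac{57}{7}\right) 159 - 2971 = - \frac{9063}{7} - 2971 = - \frac{29860}{7}$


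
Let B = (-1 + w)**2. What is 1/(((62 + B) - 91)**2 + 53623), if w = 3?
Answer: 1/54248 ≈ 1.8434e-5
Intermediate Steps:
B = 4 (B = (-1 + 3)**2 = 2**2 = 4)
1/(((62 + B) - 91)**2 + 53623) = 1/(((62 + 4) - 91)**2 + 53623) = 1/((66 - 91)**2 + 53623) = 1/((-25)**2 + 53623) = 1/(625 + 53623) = 1/54248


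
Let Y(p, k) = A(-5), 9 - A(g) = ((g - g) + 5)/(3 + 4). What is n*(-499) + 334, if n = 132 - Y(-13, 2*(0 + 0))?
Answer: -429796/7 ≈ -61399.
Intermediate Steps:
A(g) = 58/7 (A(g) = 9 - ((g - g) + 5)/(3 + 4) = 9 - (0 + 5)/7 = 9 - 5/7 = 58/7)
Y(p, k) = 58/7
n = 866/7 (n = 132 - 1*58/7 = 132 - 58/7 = 866/7 ≈ 123.71)
n*(-499) + 334 = (866/7)*(-499) + 334 = -432134/7 + 334 = -429796/7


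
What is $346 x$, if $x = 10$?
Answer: $3460$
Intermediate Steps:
$346 x = 346 \cdot 10 = 3460$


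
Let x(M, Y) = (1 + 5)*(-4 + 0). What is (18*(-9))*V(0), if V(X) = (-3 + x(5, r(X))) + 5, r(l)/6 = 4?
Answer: 3564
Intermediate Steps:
r(l) = 24 (r(l) = 6*4 = 24)
x(M, Y) = -24 (x(M, Y) = 6*(-4) = -24)
V(X) = -22 (V(X) = (-3 - 24) + 5 = -27 + 5 = -22)
(18*(-9))*V(0) = (18*(-9))*(-22) = -162*(-22) = 3564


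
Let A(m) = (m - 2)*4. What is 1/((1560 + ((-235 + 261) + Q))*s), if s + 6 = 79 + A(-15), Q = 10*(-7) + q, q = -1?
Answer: 1/7575 ≈ 0.00013201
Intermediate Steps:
Q = -71 (Q = 10*(-7) - 1 = -70 - 1 = -71)
A(m) = -8 + 4*m (A(m) = (-2 + m)*4 = -8 + 4*m)
s = 5 (s = -6 + (79 + (-8 + 4*(-15))) = -6 + (79 + (-8 - 60)) = -6 + (79 - 68) = -6 + 11 = 5)
1/((1560 + ((-235 + 261) + Q))*s) = 1/((1560 + ((-235 + 261) - 71))*5) = 1/((1560 + (26 - 71))*5) = 1/((1560 - 45)*5) = 1/(1515*5) = 1/7575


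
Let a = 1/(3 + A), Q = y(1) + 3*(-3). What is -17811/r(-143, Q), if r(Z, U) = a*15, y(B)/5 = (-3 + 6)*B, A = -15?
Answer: 71244/5 ≈ 14249.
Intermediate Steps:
y(B) = 15*B (y(B) = 5*((-3 + 6)*B) = 5*(3*B) = 15*B)
Q = 6 (Q = 15*1 + 3*(-3) = 15 - 9 = 6)
a = -1/12 (a = 1/(3 - 15) = 1/(-12) = -1/12 ≈ -0.083333)
r(Z, U) = -5/4 (r(Z, U) = -1/12*15 = -5/4)
-17811/r(-143, Q) = -17811/(-5/4) = -17811*(-⅘) = 71244/5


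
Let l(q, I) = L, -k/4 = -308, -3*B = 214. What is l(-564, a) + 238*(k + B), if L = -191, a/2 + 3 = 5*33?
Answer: 828143/3 ≈ 2.7605e+5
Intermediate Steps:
B = -214/3 (B = -⅓*214 = -214/3 ≈ -71.333)
k = 1232 (k = -4*(-308) = 1232)
a = 324 (a = -6 + 2*(5*33) = -6 + 2*165 = -6 + 330 = 324)
l(q, I) = -191
l(-564, a) + 238*(k + B) = -191 + 238*(1232 - 214/3) = -191 + 238*(3482/3) = -191 + 828716/3 = 828143/3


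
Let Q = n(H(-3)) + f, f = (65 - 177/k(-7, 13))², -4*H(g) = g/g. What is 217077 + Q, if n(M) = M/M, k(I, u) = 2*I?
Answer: 43728857/196 ≈ 2.2311e+5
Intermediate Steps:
H(g) = -¼ (H(g) = -g/(4*g) = -¼*1 = -¼)
n(M) = 1
f = 1181569/196 (f = (65 - 177/(2*(-7)))² = (65 - 177/(-14))² = (65 - 177*(-1/14))² = (65 + 177/14)² = (1087/14)² = 1181569/196 ≈ 6028.4)
Q = 1181765/196 (Q = 1 + 1181569/196 = 1181765/196 ≈ 6029.4)
217077 + Q = 217077 + 1181765/196 = 43728857/196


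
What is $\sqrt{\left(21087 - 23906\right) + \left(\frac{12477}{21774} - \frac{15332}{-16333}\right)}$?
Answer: $\frac{i \sqrt{39593871346388094182}}{118544914} \approx 53.08 i$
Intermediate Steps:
$\sqrt{\left(21087 - 23906\right) + \left(\frac{12477}{21774} - \frac{15332}{-16333}\right)} = \sqrt{-2819 + \left(12477 \cdot \frac{1}{21774} - - \frac{15332}{16333}\right)} = \sqrt{-2819 + \left(\frac{4159}{7258} + \frac{15332}{16333}\right)} = \sqrt{-2819 + \frac{179208603}{118544914}} = \sqrt{- \frac{333998903963}{118544914}} = \frac{i \sqrt{39593871346388094182}}{118544914}$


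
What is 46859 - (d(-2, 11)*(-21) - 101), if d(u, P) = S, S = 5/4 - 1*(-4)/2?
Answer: 188113/4 ≈ 47028.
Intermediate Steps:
S = 13/4 (S = 5*(1/4) + 4*(1/2) = 5/4 + 2 = 13/4 ≈ 3.2500)
d(u, P) = 13/4
46859 - (d(-2, 11)*(-21) - 101) = 46859 - ((13/4)*(-21) - 101) = 46859 - (-273/4 - 101) = 46859 - 1*(-677/4) = 46859 + 677/4 = 188113/4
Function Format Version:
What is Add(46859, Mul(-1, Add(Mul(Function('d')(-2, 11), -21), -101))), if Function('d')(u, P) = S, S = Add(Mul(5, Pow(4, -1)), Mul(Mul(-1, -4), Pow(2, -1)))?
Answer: Rational(188113, 4) ≈ 47028.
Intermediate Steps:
S = Rational(13, 4) (S = Add(Mul(5, Rational(1, 4)), Mul(4, Rational(1, 2))) = Add(Rational(5, 4), 2) = Rational(13, 4) ≈ 3.2500)
Function('d')(u, P) = Rational(13, 4)
Add(46859, Mul(-1, Add(Mul(Function('d')(-2, 11), -21), -101))) = Add(46859, Mul(-1, Add(Mul(Rational(13, 4), -21), -101))) = Add(46859, Mul(-1, Add(Rational(-273, 4), -101))) = Add(46859, Mul(-1, Rational(-677, 4))) = Add(46859, Rational(677, 4)) = Rational(188113, 4)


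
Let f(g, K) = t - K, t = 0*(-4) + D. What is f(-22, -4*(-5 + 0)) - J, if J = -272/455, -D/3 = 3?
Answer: -12923/455 ≈ -28.402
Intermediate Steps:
D = -9 (D = -3*3 = -9)
J = -272/455 (J = -272*1/455 = -272/455 ≈ -0.59780)
t = -9 (t = 0*(-4) - 9 = 0 - 9 = -9)
f(g, K) = -9 - K
f(-22, -4*(-5 + 0)) - J = (-9 - (-4)*(-5 + 0)) - 1*(-272/455) = (-9 - (-4)*(-5)) + 272/455 = (-9 - 1*20) + 272/455 = (-9 - 20) + 272/455 = -29 + 272/455 = -12923/455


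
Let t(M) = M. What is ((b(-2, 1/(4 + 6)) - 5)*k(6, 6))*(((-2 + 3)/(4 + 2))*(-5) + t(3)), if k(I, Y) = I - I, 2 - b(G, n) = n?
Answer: 0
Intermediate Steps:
b(G, n) = 2 - n
k(I, Y) = 0
((b(-2, 1/(4 + 6)) - 5)*k(6, 6))*(((-2 + 3)/(4 + 2))*(-5) + t(3)) = (((2 - 1/(4 + 6)) - 5)*0)*(((-2 + 3)/(4 + 2))*(-5) + 3) = (((2 - 1/10) - 5)*0)*((1/6)*(-5) + 3) = ((19/10 - 5)*0)*(-5/6 + 3) = -31/10*0*(13/6) = 0*(13/6) = 0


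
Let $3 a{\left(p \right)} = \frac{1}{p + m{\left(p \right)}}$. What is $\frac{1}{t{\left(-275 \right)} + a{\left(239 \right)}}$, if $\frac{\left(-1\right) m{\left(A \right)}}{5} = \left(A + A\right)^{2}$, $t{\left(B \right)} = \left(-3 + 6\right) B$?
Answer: $- \frac{3426543}{2826897976} \approx -0.0012121$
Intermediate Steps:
$t{\left(B \right)} = 3 B$
$m{\left(A \right)} = - 20 A^{2}$ ($m{\left(A \right)} = - 5 \left(A + A\right)^{2} = - 5 \left(2 A\right)^{2} = - 5 \cdot 4 A^{2} = - 20 A^{2}$)
$a{\left(p \right)} = \frac{1}{3 \left(p - 20 p^{2}\right)}$
$\frac{1}{t{\left(-275 \right)} + a{\left(239 \right)}} = \frac{1}{3 \left(-275\right) - \frac{1}{3 \cdot 239 \left(-1 + 20 \cdot 239\right)}} = \frac{1}{-825 - \frac{1}{717 \left(-1 + 4780\right)}} = \frac{1}{-825 - \frac{1}{717 \cdot 4779}} = \frac{1}{-825 - \frac{1}{717} \cdot \frac{1}{4779}} = \frac{1}{-825 - \frac{1}{3426543}} = \frac{1}{- \frac{2826897976}{3426543}} = - \frac{3426543}{2826897976}$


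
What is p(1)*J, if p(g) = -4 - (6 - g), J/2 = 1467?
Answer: -26406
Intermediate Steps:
J = 2934 (J = 2*1467 = 2934)
p(g) = -10 + g (p(g) = -4 + (-6 + g) = -10 + g)
p(1)*J = (-10 + 1)*2934 = -9*2934 = -26406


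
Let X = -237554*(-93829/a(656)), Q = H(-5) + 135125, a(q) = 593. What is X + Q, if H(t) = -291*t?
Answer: 22370446206/593 ≈ 3.7724e+7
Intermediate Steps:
Q = 136580 (Q = -291*(-5) + 135125 = 1455 + 135125 = 136580)
X = 22289454266/593 (X = -237554/(593/(-93829)) = -237554/(593*(-1/93829)) = -237554/(-593/93829) = -237554*(-93829/593) = 22289454266/593 ≈ 3.7588e+7)
X + Q = 22289454266/593 + 136580 = 22370446206/593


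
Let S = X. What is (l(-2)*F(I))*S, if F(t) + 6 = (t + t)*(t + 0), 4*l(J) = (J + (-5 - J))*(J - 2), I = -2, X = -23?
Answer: -230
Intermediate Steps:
S = -23
l(J) = 5/2 - 5*J/4 (l(J) = ((J + (-5 - J))*(J - 2))/4 = (-5*(-2 + J))/4 = (10 - 5*J)/4 = 5/2 - 5*J/4)
F(t) = -6 + 2*t**2 (F(t) = -6 + (t + t)*(t + 0) = -6 + (2*t)*t = -6 + 2*t**2)
(l(-2)*F(I))*S = ((5/2 - 5/4*(-2))*(-6 + 2*(-2)**2))*(-23) = ((5/2 + 5/2)*(-6 + 2*4))*(-23) = (5*(-6 + 8))*(-23) = (5*2)*(-23) = 10*(-23) = -230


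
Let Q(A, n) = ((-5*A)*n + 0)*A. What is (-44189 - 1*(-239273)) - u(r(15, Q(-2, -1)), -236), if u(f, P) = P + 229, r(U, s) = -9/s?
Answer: 195091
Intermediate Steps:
Q(A, n) = -5*n*A² (Q(A, n) = (-5*A*n + 0)*A = (-5*A*n)*A = -5*n*A²)
u(f, P) = 229 + P
(-44189 - 1*(-239273)) - u(r(15, Q(-2, -1)), -236) = (-44189 - 1*(-239273)) - (229 - 236) = (-44189 + 239273) - 1*(-7) = 195084 + 7 = 195091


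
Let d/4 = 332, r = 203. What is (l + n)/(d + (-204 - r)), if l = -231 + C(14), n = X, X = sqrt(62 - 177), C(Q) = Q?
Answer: -217/921 + I*sqrt(115)/921 ≈ -0.23561 + 0.011644*I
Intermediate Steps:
d = 1328 (d = 4*332 = 1328)
X = I*sqrt(115) (X = sqrt(-115) = I*sqrt(115) ≈ 10.724*I)
n = I*sqrt(115) ≈ 10.724*I
l = -217 (l = -231 + 14 = -217)
(l + n)/(d + (-204 - r)) = (-217 + I*sqrt(115))/(1328 + (-204 - 1*203)) = (-217 + I*sqrt(115))/(1328 + (-204 - 203)) = (-217 + I*sqrt(115))/(1328 - 407) = (-217 + I*sqrt(115))/921 = (-217 + I*sqrt(115))*(1/921) = -217/921 + I*sqrt(115)/921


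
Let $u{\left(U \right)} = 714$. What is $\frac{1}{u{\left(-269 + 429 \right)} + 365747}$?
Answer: $\frac{1}{366461} \approx 2.7288 \cdot 10^{-6}$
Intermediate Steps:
$\frac{1}{u{\left(-269 + 429 \right)} + 365747} = \frac{1}{714 + 365747} = \frac{1}{366461}$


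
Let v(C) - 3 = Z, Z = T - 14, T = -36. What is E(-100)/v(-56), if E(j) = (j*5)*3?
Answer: 1500/47 ≈ 31.915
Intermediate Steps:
E(j) = 15*j (E(j) = (5*j)*3 = 15*j)
Z = -50 (Z = -36 - 14 = -50)
v(C) = -47 (v(C) = 3 - 50 = -47)
E(-100)/v(-56) = (15*(-100))/(-47) = -1500*(-1/47) = 1500/47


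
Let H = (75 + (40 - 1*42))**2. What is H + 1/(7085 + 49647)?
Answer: 302324829/56732 ≈ 5329.0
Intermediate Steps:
H = 5329 (H = (75 + (40 - 42))**2 = (75 - 2)**2 = 73**2 = 5329)
H + 1/(7085 + 49647) = 5329 + 1/(7085 + 49647) = 5329 + 1/56732 = 302324829/56732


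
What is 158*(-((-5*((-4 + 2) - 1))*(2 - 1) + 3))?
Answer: -2844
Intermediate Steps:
158*(-((-5*((-4 + 2) - 1))*(2 - 1) + 3)) = 158*(-(-5*(-2 - 1)*1 + 3)) = 158*(-(-5*(-3)*1 + 3)) = 158*(-(15*1 + 3)) = 158*(-(15 + 3)) = 158*(-1*18) = 158*(-18) = -2844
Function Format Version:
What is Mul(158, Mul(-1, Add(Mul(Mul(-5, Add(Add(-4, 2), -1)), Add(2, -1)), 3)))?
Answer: -2844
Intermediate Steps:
Mul(158, Mul(-1, Add(Mul(Mul(-5, Add(Add(-4, 2), -1)), Add(2, -1)), 3))) = Mul(158, Mul(-1, Add(Mul(Mul(-5, Add(-2, -1)), 1), 3))) = Mul(158, Mul(-1, Add(Mul(Mul(-5, -3), 1), 3))) = Mul(158, Mul(-1, Add(Mul(15, 1), 3))) = Mul(158, Mul(-1, Add(15, 3))) = Mul(158, Mul(-1, 18)) = Mul(158, -18) = -2844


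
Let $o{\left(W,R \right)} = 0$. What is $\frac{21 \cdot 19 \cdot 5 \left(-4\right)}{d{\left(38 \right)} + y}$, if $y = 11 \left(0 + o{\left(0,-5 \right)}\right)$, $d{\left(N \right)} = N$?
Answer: $-210$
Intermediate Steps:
$y = 0$ ($y = 11 \left(0 + 0\right) = 11 \cdot 0 = 0$)
$\frac{21 \cdot 19 \cdot 5 \left(-4\right)}{d{\left(38 \right)} + y} = \frac{21 \cdot 19 \cdot 5 \left(-4\right)}{38 + 0} = \frac{399 \left(-20\right)}{38} = \left(-7980\right) \frac{1}{38} = -210$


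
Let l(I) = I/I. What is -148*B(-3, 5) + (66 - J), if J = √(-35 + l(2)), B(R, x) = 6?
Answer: -822 - I*√34 ≈ -822.0 - 5.831*I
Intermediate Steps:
l(I) = 1
J = I*√34 (J = √(-35 + 1) = √(-34) = I*√34 ≈ 5.8309*I)
-148*B(-3, 5) + (66 - J) = -148*6 + (66 - I*√34) = -888 + (66 - I*√34) = -822 - I*√34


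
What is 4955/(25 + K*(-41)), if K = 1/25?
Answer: 123875/584 ≈ 212.11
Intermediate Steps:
K = 1/25 ≈ 0.040000
4955/(25 + K*(-41)) = 4955/(25 + (1/25)*(-41)) = 4955/(25 - 41/25) = 4955/(584/25) = 4955*(25/584) = 123875/584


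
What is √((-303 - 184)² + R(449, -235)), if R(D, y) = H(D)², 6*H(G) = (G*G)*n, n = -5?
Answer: √1016082618109/6 ≈ 1.6800e+5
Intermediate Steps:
H(G) = -5*G²/6 (H(G) = ((G*G)*(-5))/6 = (G²*(-5))/6 = (-5*G²)/6 = -5*G²/6)
R(D, y) = 25*D⁴/36 (R(D, y) = (-5*D²/6)² = 25*D⁴/36)
√((-303 - 184)² + R(449, -235)) = √((-303 - 184)² + (25/36)*449⁴) = √((-487)² + (25/36)*40642963201) = √(237169 + 1016074080025/36) = √(1016082618109/36) = √1016082618109/6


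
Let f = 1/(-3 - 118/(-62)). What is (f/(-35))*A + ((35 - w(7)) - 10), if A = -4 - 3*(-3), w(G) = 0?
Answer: 5981/238 ≈ 25.130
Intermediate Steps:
A = 5 (A = -4 + 9 = 5)
f = -31/34 (f = 1/(-3 - 118*(-1/62)) = 1/(-3 + 59/31) = 1/(-34/31) = -31/34 ≈ -0.91177)
(f/(-35))*A + ((35 - w(7)) - 10) = -31/34/(-35)*5 + ((35 - 1*0) - 10) = -31/34*(-1/35)*5 + ((35 + 0) - 10) = (31/1190)*5 + (35 - 10) = 31/238 + 25 = 5981/238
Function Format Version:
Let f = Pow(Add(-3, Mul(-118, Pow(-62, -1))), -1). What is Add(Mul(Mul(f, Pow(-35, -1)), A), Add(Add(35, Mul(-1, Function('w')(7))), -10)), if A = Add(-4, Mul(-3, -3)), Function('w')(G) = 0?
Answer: Rational(5981, 238) ≈ 25.130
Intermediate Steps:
A = 5 (A = Add(-4, 9) = 5)
f = Rational(-31, 34) (f = Pow(Add(-3, Mul(-118, Rational(-1, 62))), -1) = Pow(Add(-3, Rational(59, 31)), -1) = Pow(Rational(-34, 31), -1) = Rational(-31, 34) ≈ -0.91177)
Add(Mul(Mul(f, Pow(-35, -1)), A), Add(Add(35, Mul(-1, Function('w')(7))), -10)) = Add(Mul(Mul(Rational(-31, 34), Pow(-35, -1)), 5), Add(Add(35, Mul(-1, 0)), -10)) = Add(Mul(Mul(Rational(-31, 34), Rational(-1, 35)), 5), Add(Add(35, 0), -10)) = Add(Mul(Rational(31, 1190), 5), Add(35, -10)) = Add(Rational(31, 238), 25) = Rational(5981, 238)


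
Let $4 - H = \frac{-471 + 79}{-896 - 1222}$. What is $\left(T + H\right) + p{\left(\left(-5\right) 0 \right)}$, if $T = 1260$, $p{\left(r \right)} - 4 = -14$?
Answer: $\frac{1327790}{1059} \approx 1253.8$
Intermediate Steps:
$p{\left(r \right)} = -10$ ($p{\left(r \right)} = 4 - 14 = -10$)
$H = \frac{4040}{1059}$ ($H = 4 - \frac{-471 + 79}{-896 - 1222} = 4 - - \frac{392}{-2118} = 4 - \left(-392\right) \left(- \frac{1}{2118}\right) = 4 - \frac{196}{1059} = \frac{4040}{1059} \approx 3.8149$)
$\left(T + H\right) + p{\left(\left(-5\right) 0 \right)} = \left(1260 + \frac{4040}{1059}\right) - 10 = \frac{1338380}{1059} - 10 = \frac{1327790}{1059}$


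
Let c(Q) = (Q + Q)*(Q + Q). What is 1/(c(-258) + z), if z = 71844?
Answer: 1/338100 ≈ 2.9577e-6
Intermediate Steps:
c(Q) = 4*Q² (c(Q) = (2*Q)*(2*Q) = 4*Q²)
1/(c(-258) + z) = 1/(4*(-258)² + 71844) = 1/(4*66564 + 71844) = 1/(266256 + 71844) = 1/338100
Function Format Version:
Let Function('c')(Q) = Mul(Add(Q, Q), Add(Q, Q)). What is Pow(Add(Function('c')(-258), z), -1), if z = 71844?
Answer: Rational(1, 338100) ≈ 2.9577e-6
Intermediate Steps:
Function('c')(Q) = Mul(4, Pow(Q, 2)) (Function('c')(Q) = Mul(Mul(2, Q), Mul(2, Q)) = Mul(4, Pow(Q, 2)))
Pow(Add(Function('c')(-258), z), -1) = Pow(Add(Mul(4, Pow(-258, 2)), 71844), -1) = Pow(Add(Mul(4, 66564), 71844), -1) = Pow(Add(266256, 71844), -1) = Pow(338100, -1) = Rational(1, 338100)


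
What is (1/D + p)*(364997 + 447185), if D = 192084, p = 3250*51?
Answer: 12929093989399091/96042 ≈ 1.3462e+11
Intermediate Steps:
p = 165750
(1/D + p)*(364997 + 447185) = (1/192084 + 165750)*(364997 + 447185) = (1/192084 + 165750)*812182 = (31837923001/192084)*812182 = 12929093989399091/96042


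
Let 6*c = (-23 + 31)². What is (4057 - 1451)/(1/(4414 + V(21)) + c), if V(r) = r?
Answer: 34672830/141923 ≈ 244.31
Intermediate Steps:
c = 32/3 (c = (-23 + 31)²/6 = (⅙)*8² = (⅙)*64 = 32/3 ≈ 10.667)
(4057 - 1451)/(1/(4414 + V(21)) + c) = (4057 - 1451)/(1/(4414 + 21) + 32/3) = 2606/(1/4435 + 32/3) = 2606/(141923/13305) = 2606*(13305/141923) = 34672830/141923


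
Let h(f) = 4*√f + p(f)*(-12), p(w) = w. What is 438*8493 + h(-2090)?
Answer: 3745014 + 4*I*√2090 ≈ 3.745e+6 + 182.87*I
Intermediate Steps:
h(f) = -12*f + 4*√f (h(f) = 4*√f + f*(-12) = 4*√f - 12*f = -12*f + 4*√f)
438*8493 + h(-2090) = 438*8493 + (-12*(-2090) + 4*√(-2090)) = 3719934 + (25080 + 4*(I*√2090)) = 3719934 + (25080 + 4*I*√2090) = 3745014 + 4*I*√2090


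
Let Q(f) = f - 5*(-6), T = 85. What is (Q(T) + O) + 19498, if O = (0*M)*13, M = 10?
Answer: 19613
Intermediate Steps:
O = 0 (O = (0*10)*13 = 0*13 = 0)
Q(f) = 30 + f (Q(f) = f + 30 = 30 + f)
(Q(T) + O) + 19498 = ((30 + 85) + 0) + 19498 = (115 + 0) + 19498 = 115 + 19498 = 19613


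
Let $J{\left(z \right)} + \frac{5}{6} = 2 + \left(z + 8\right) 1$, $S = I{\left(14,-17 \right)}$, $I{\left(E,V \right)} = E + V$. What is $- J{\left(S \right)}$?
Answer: $- \frac{37}{6} \approx -6.1667$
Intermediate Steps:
$S = -3$ ($S = 14 - 17 = -3$)
$J{\left(z \right)} = \frac{55}{6} + z$ ($J{\left(z \right)} = - \frac{5}{6} + \left(2 + \left(z + 8\right) 1\right) = - \frac{5}{6} + \left(2 + \left(8 + z\right) 1\right) = - \frac{5}{6} + \left(2 + \left(8 + z\right)\right) = - \frac{5}{6} + \left(10 + z\right) = \frac{55}{6} + z$)
$- J{\left(S \right)} = - (\frac{55}{6} - 3) = \left(-1\right) \frac{37}{6} = - \frac{37}{6}$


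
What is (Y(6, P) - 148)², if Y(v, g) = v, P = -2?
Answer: 20164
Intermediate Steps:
(Y(6, P) - 148)² = (6 - 148)² = (-142)² = 20164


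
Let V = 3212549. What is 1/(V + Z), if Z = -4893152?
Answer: -1/1680603 ≈ -5.9502e-7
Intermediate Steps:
1/(V + Z) = 1/(3212549 - 4893152) = 1/(-1680603) = -1/1680603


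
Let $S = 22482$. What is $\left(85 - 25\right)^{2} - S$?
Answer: $-18882$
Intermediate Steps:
$\left(85 - 25\right)^{2} - S = \left(85 - 25\right)^{2} - 22482 = 60^{2} - 22482 = 3600 - 22482 = -18882$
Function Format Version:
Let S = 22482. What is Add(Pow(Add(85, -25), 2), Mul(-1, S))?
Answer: -18882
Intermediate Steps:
Add(Pow(Add(85, -25), 2), Mul(-1, S)) = Add(Pow(Add(85, -25), 2), Mul(-1, 22482)) = Add(Pow(60, 2), -22482) = Add(3600, -22482) = -18882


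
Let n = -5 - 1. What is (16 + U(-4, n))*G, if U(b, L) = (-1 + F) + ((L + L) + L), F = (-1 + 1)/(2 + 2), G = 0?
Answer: 0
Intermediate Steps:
n = -6
F = 0 (F = 0/4 = 0*(¼) = 0)
U(b, L) = -1 + 3*L (U(b, L) = (-1 + 0) + ((L + L) + L) = -1 + (2*L + L) = -1 + 3*L)
(16 + U(-4, n))*G = (16 + (-1 + 3*(-6)))*0 = (16 + (-1 - 18))*0 = (16 - 19)*0 = -3*0 = 0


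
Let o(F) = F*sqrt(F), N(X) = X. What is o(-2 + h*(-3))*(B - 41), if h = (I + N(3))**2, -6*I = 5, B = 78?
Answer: -7141*I*sqrt(579)/72 ≈ -2386.5*I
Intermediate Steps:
I = -5/6 (I = -1/6*5 = -5/6 ≈ -0.83333)
h = 169/36 (h = (-5/6 + 3)**2 = (13/6)**2 = 169/36 ≈ 4.6944)
o(F) = F**(3/2)
o(-2 + h*(-3))*(B - 41) = (-2 + (169/36)*(-3))**(3/2)*(78 - 41) = (-2 - 169/12)**(3/2)*37 = (-193/12)**(3/2)*37 = -193*I*sqrt(579)/72*37 = -7141*I*sqrt(579)/72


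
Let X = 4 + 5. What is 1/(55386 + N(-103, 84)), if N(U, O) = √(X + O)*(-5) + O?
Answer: 3698/205127905 + √93/615383715 ≈ 1.8043e-5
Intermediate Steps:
X = 9
N(U, O) = O - 5*√(9 + O) (N(U, O) = √(9 + O)*(-5) + O = -5*√(9 + O) + O = O - 5*√(9 + O))
1/(55386 + N(-103, 84)) = 1/(55386 + (84 - 5*√(9 + 84))) = 1/(55386 + (84 - 5*√93)) = 1/(55470 - 5*√93)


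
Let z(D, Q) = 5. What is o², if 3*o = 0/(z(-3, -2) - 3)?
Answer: 0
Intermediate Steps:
o = 0 (o = (0/(5 - 3))/3 = (0/2)/3 = ((½)*0)/3 = (⅓)*0 = 0)
o² = 0² = 0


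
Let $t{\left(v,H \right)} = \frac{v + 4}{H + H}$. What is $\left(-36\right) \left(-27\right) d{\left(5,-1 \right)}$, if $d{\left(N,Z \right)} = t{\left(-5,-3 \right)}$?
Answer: $162$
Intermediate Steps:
$t{\left(v,H \right)} = \frac{4 + v}{2 H}$
$d{\left(N,Z \right)} = \frac{1}{6}$ ($d{\left(N,Z \right)} = \frac{4 - 5}{2 \left(-3\right)} = \frac{1}{2} \left(- \frac{1}{3}\right) \left(-1\right) = \frac{1}{6}$)
$\left(-36\right) \left(-27\right) d{\left(5,-1 \right)} = \left(-36\right) \left(-27\right) \frac{1}{6} = 972 \cdot \frac{1}{6} = 162$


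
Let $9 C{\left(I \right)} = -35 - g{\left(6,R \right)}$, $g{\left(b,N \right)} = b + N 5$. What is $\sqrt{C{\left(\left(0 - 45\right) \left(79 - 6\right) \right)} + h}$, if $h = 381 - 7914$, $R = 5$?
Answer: $\frac{i \sqrt{67863}}{3} \approx 86.835 i$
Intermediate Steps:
$g{\left(b,N \right)} = b + 5 N$
$C{\left(I \right)} = - \frac{22}{3}$ ($C{\left(I \right)} = \frac{-35 - \left(6 + 5 \cdot 5\right)}{9} = \frac{-35 - \left(6 + 25\right)}{9} = \frac{-35 - 31}{9} = \frac{1}{9} \left(-66\right) = - \frac{22}{3}$)
$h = -7533$
$\sqrt{C{\left(\left(0 - 45\right) \left(79 - 6\right) \right)} + h} = \sqrt{- \frac{22}{3} - 7533} = \sqrt{- \frac{22621}{3}} = \frac{i \sqrt{67863}}{3}$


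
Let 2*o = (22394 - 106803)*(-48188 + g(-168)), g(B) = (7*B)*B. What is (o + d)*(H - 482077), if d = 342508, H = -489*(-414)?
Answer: 1762840159415962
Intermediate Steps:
H = 202446
g(B) = 7*B²
o = -6304508210 (o = ((22394 - 106803)*(-48188 + 7*(-168)²))/2 = (-84409*(-48188 + 7*28224))/2 = (-84409*(-48188 + 197568))/2 = (-84409*149380)/2 = (½)*(-12609016420) = -6304508210)
(o + d)*(H - 482077) = (-6304508210 + 342508)*(202446 - 482077) = -6304165702*(-279631) = 1762840159415962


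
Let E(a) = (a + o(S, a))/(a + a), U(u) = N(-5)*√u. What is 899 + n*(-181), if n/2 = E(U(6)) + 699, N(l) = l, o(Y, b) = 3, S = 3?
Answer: -252320 + 181*√6/10 ≈ -2.5228e+5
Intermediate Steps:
U(u) = -5*√u
E(a) = (3 + a)/(2*a) (E(a) = (a + 3)/(a + a) = (3 + a)/((2*a)) = (3 + a)*(1/(2*a)) = (3 + a)/(2*a))
n = 1398 - √6*(3 - 5*√6)/30 (n = 2*((3 - 5*√6)/(2*((-5*√6))) + 699) = 2*((-√6/30)*(3 - 5*√6)/2 + 699) = 2*(-√6*(3 - 5*√6)/60 + 699) = 2*(699 - √6*(3 - 5*√6)/60) = 1398 - √6*(3 - 5*√6)/30 ≈ 1398.8)
899 + n*(-181) = 899 + (1399 - √6/10)*(-181) = 899 + (-253219 + 181*√6/10) = -252320 + 181*√6/10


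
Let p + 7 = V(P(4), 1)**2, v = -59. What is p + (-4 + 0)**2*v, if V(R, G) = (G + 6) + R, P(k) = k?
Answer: -830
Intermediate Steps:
V(R, G) = 6 + G + R (V(R, G) = (6 + G) + R = 6 + G + R)
p = 114 (p = -7 + (6 + 1 + 4)**2 = -7 + 11**2 = -7 + 121 = 114)
p + (-4 + 0)**2*v = 114 + (-4 + 0)**2*(-59) = 114 + (-4)**2*(-59) = 114 + 16*(-59) = 114 - 944 = -830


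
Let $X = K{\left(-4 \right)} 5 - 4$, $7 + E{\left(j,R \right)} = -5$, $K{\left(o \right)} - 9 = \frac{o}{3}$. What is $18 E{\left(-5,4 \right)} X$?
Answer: $-7416$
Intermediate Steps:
$K{\left(o \right)} = 9 + \frac{o}{3}$
$E{\left(j,R \right)} = -12$ ($E{\left(j,R \right)} = -7 - 5 = -12$)
$X = \frac{103}{3}$ ($X = \left(9 + \frac{1}{3} \left(-4\right)\right) 5 - 4 = \left(9 - \frac{4}{3}\right) 5 - 4 = \frac{23}{3} \cdot 5 - 4 = \frac{115}{3} - 4 = \frac{103}{3} \approx 34.333$)
$18 E{\left(-5,4 \right)} X = 18 \left(-12\right) \frac{103}{3} = \left(-216\right) \frac{103}{3} = -7416$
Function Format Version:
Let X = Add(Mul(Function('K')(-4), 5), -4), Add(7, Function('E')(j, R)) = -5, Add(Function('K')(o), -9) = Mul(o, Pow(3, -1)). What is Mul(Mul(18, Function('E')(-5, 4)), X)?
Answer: -7416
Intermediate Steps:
Function('K')(o) = Add(9, Mul(Rational(1, 3), o)) (Function('K')(o) = Add(9, Mul(o, Pow(3, -1))) = Add(9, Mul(o, Rational(1, 3))) = Add(9, Mul(Rational(1, 3), o)))
Function('E')(j, R) = -12 (Function('E')(j, R) = Add(-7, -5) = -12)
X = Rational(103, 3) (X = Add(Mul(Add(9, Mul(Rational(1, 3), -4)), 5), -4) = Add(Mul(Add(9, Rational(-4, 3)), 5), -4) = Add(Mul(Rational(23, 3), 5), -4) = Add(Rational(115, 3), -4) = Rational(103, 3) ≈ 34.333)
Mul(Mul(18, Function('E')(-5, 4)), X) = Mul(Mul(18, -12), Rational(103, 3)) = Mul(-216, Rational(103, 3)) = -7416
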